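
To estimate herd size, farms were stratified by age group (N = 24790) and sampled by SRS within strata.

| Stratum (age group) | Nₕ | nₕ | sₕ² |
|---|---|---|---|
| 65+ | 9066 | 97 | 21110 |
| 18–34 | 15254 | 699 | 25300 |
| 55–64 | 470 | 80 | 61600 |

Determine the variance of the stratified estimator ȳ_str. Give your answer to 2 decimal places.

Var(ȳ_str) = Σₕ Wₕ²(1 − fₕ)sₕ²/nₕ with Wₕ = Nₕ/N, N = 24790.
65+: Wₕ = 0.36571198; term = 0.36571198²·(1 − 0.01069932)·21110/97 = 28.795405.
18–34: Wₕ = 0.61532876; term = 0.61532876²·(1 − 0.04582405)·25300/699 = 13.076341.
55–64: Wₕ = 0.01895926; term = 0.01895926²·(1 − 0.17021277)·61600/80 = 0.22966781.
Sum = 42.101414.

42.10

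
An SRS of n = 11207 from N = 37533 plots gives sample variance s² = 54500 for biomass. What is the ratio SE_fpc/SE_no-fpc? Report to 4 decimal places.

0.8375

f = n/N = 11207/37533 = 0.29859057.
SE_no-fpc = √(s²/n) = 2.2052283; SE_fpc = √((1−f)s²/n) = 1.8468829.
Ratio = √(1−f) = 0.83750190.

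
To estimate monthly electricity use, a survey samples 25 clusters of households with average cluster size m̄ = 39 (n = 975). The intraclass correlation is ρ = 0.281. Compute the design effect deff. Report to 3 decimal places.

deff = 1 + (39 − 1)·0.281 = 1 + 10.678 = 11.678.

11.678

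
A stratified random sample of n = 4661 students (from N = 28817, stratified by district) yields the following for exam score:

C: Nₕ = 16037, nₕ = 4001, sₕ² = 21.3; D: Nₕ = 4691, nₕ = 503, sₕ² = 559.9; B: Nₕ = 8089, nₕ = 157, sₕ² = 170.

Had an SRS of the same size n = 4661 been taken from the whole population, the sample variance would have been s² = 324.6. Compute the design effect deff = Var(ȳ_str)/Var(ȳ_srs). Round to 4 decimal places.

Var(ȳ_str) = Σ Wₕ²(1−fₕ)sₕ²/nₕ with Wₕ = Nₕ/28817:
  C: (16037/28817)²·(1−4001/16037)·21.3/4001 = 0.0012374248
  D: (4691/28817)²·(1−503/4691)·559.9/503 = 0.026334014
  B: (8089/28817)²·(1−157/8089)·170/157 = 0.083662199
  → Var(ȳ_str) = 0.11123364.
Var(ȳ_srs) = (1 − 4661/28817)·324.6/4661 = 0.058377523.
deff = 0.11123364 / 0.058377523 = 1.9054.

1.9054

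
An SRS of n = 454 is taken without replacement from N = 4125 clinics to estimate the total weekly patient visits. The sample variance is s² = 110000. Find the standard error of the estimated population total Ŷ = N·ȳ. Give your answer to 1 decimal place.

Var(Ŷ) = N²·Var(ȳ) = N²·(1 − n/N)·s²/n.
f = 454/4125 = 0.11006061; Var(ȳ) = 0.88993939·110000/454 = 215.62408.
Var(Ŷ) = 4125² · 215.62408 = 3.6689785 × 10^9.
SE(Ŷ) = √(3.6689785 × 10^9) = 60572.1.

60572.1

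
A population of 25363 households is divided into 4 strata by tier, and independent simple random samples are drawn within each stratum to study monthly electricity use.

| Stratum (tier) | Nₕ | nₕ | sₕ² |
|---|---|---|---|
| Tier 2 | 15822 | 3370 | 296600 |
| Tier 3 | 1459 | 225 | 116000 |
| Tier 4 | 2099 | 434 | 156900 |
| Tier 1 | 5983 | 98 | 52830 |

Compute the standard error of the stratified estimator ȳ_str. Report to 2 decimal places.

7.74

Var(ȳ_str) = Σₕ Wₕ²(1 − fₕ)sₕ²/nₕ with Wₕ = Nₕ/N, N = 25363.
Tier 2: Wₕ = 0.62382210; term = 0.62382210²·(1 − 0.21299456)·296600/3370 = 26.955072.
Tier 3: Wₕ = 0.05752474; term = 0.05752474²·(1 − 0.15421522)·116000/225 = 1.4429281.
Tier 4: Wₕ = 0.08275835; term = 0.08275835²·(1 − 0.20676513)·156900/434 = 1.9640776.
Tier 1: Wₕ = 0.23589481; term = 0.23589481²·(1 − 0.01637974)·52830/98 = 29.506572.
Sum = 59.86865.
SE = √(59.86865) = 7.74.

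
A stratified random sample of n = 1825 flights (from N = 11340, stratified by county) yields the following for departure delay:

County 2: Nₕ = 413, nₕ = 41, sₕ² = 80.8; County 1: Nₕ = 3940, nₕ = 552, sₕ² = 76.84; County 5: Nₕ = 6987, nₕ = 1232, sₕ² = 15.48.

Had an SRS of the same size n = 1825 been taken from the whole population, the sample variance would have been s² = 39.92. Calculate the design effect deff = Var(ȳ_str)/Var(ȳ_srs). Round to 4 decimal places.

1.1296

Var(ȳ_str) = Σ Wₕ²(1−fₕ)sₕ²/nₕ with Wₕ = Nₕ/11340:
  County 2: (413/11340)²·(1−41/413)·80.8/41 = 0.0023544766
  County 1: (3940/11340)²·(1−552/3940)·76.84/552 = 0.014449799
  County 5: (6987/11340)²·(1−1232/6987)·15.48/1232 = 0.0039288931
  → Var(ȳ_str) = 0.020733169.
Var(ȳ_srs) = (1 − 1825/11340)·39.92/1825 = 0.01835369.
deff = 0.020733169 / 0.01835369 = 1.1296.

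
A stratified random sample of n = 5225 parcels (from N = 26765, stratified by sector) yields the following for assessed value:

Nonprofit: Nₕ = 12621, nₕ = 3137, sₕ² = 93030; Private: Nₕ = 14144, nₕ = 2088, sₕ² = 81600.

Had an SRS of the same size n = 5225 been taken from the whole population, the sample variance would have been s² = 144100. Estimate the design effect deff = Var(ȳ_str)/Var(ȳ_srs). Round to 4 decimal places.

0.6424

Var(ȳ_str) = Σ Wₕ²(1−fₕ)sₕ²/nₕ with Wₕ = Nₕ/26765:
  Nonprofit: (12621/26765)²·(1−3137/12621)·93030/3137 = 4.9551787
  Private: (14144/26765)²·(1−2088/14144)·81600/2088 = 9.3025209
  → Var(ȳ_str) = 14.2577.
Var(ȳ_srs) = (1 − 5225/26765)·144100/5225 = 22.19505.
deff = 14.2577 / 22.19505 = 0.6424.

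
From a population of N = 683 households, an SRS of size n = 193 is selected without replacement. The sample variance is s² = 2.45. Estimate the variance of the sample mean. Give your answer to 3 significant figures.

0.00911

Under SRS without replacement, Var(ȳ) = (1 − f)·s²/n with f = n/N = 193/683 = 0.28257687.
Var(ȳ) = (1 − 0.28257687)·2.45/193 = 0.71742313·0.012694301 = 0.0091071849.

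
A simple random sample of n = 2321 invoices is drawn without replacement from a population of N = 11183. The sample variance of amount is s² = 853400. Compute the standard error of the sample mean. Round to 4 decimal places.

Under SRS without replacement, Var(ȳ) = (1 − f)·s²/n with f = n/N = 2321/11183 = 0.20754717.
Var(ȳ) = (1 − 0.20754717)·853400/2321 = 0.79245283·367.68634 = 291.37408.
SE(ȳ) = √(291.37408) = 17.0697.

17.0697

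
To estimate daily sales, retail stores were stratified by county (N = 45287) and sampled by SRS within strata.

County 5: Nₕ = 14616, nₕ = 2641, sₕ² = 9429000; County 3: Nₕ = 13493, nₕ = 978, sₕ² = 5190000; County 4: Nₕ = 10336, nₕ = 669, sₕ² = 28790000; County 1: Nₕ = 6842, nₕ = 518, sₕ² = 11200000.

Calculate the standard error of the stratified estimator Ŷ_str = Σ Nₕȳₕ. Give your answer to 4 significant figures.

Var(Ŷ_str) = Σₕ Nₕ²(1 − fₕ)sₕ²/nₕ.
County 5: 14616²·(1 − 2641/14616)·9429000/2641 = 6.2488671 × 10^11.
County 3: 13493²·(1 − 978/13493)·5190000/978 = 8.9612352 × 10^11.
County 4: 10336²·(1 − 669/10336)·28790000/669 = 4.299914 × 10^12.
County 1: 6842²·(1 − 518/6842)·11200000/518 = 9.3554179 × 10^11.
Sum = 6.756466 × 10^12.
SE = √(6.756466 × 10^12) = 2.599 × 10^6.

2.599 × 10^6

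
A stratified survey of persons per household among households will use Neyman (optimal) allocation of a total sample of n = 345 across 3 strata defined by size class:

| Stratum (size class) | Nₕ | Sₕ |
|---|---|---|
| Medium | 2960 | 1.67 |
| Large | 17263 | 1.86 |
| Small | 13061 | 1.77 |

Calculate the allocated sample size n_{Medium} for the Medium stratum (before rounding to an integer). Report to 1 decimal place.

28.3

Neyman allocation: nₕ = n·NₕSₕ / Σⱼ NⱼSⱼ.
Σ NⱼSⱼ = 2960·1.67 + 17263·1.86 + 13061·1.77 = 60170.35.
n_{Medium} = 345·2960·1.67 / 60170.35 = 28.3.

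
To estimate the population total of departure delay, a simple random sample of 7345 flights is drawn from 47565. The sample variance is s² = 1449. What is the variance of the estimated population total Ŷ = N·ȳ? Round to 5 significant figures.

3.7740 × 10^8

Var(Ŷ) = N²·Var(ȳ) = N²·(1 − n/N)·s²/n.
f = 7345/47565 = 0.15442027; Var(ȳ) = 0.84557973·1449/7345 = 0.16681348.
Var(Ŷ) = 47565² · 0.16681348 = 3.7740369 × 10^8.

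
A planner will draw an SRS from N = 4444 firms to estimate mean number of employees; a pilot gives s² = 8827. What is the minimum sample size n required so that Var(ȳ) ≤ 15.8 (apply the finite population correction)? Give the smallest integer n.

497

Without fpc, n₀ = s²/D = 8827/15.8 = 558.6709.
With fpc, (1 − n/N)·s²/n ≤ D requires n ≥ n₀/(1 + n₀/N) = 558.6709/(1 + 558.6709/4444) = 496.2816.
Rounding up, n = 497.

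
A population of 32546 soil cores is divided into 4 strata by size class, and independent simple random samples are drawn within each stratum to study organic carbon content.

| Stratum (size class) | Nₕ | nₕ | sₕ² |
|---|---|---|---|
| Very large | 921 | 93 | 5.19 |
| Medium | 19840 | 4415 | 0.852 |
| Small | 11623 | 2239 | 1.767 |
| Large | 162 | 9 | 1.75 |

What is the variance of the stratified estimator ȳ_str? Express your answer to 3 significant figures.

1.82 × 10^-4

Var(ȳ_str) = Σₕ Wₕ²(1 − fₕ)sₕ²/nₕ with Wₕ = Nₕ/N, N = 32546.
Very large: Wₕ = 0.02829841; term = 0.02829841²·(1 − 0.10097720)·5.19/93 = 4.0177151 × 10^-5.
Medium: Wₕ = 0.60959872; term = 0.60959872²·(1 − 0.22253024)·0.852/4415 = 5.5754572 × 10^-5.
Small: Wₕ = 0.35712530; term = 0.35712530²·(1 − 0.19263529)·1.767/2239 = 8.1263113 × 10^-5.
Large: Wₕ = 0.00497757; term = 0.00497757²·(1 − 0.05555556)·1.75/9 = 4.5499513 × 10^-6.
Sum = 1.8174479 × 10^-4.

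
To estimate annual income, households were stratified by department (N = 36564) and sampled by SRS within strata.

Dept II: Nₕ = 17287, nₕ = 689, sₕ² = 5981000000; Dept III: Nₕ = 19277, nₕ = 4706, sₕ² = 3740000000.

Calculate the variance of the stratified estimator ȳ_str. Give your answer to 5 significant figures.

Var(ȳ_str) = Σₕ Wₕ²(1 − fₕ)sₕ²/nₕ with Wₕ = Nₕ/N, N = 36564.
Dept II: Wₕ = 0.47278744; term = 0.47278744²·(1 − 0.03985654)·5981000000/689 = 1.8630417 × 10^6.
Dept III: Wₕ = 0.52721256; term = 0.52721256²·(1 − 0.24412512)·3740000000/4706 = 166971.01.
Sum = 2.0300127 × 10^6.

2.0300 × 10^6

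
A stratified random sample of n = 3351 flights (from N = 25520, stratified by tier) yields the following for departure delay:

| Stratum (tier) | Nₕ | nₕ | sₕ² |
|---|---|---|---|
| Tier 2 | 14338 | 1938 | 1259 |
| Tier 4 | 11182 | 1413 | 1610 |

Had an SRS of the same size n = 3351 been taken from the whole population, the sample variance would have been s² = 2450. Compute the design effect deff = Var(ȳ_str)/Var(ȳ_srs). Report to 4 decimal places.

0.5801

Var(ȳ_str) = Σ Wₕ²(1−fₕ)sₕ²/nₕ with Wₕ = Nₕ/25520:
  Tier 2: (14338/25520)²·(1−1938/14338)·1259/1938 = 0.17734579
  Tier 4: (11182/25520)²·(1−1413/11182)·1610/1413 = 0.19111377
  → Var(ȳ_str) = 0.36845956.
Var(ȳ_srs) = (1 − 3351/25520)·2450/3351 = 0.6351219.
deff = 0.36845956 / 0.6351219 = 0.5801.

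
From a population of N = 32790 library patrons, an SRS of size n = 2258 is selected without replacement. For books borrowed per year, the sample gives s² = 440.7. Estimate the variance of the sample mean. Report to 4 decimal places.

Under SRS without replacement, Var(ȳ) = (1 − f)·s²/n with f = n/N = 2258/32790 = 0.06886246.
Var(ȳ) = (1 − 0.06886246)·440.7/2258 = 0.93113754·0.19517272 = 0.18173265.

0.1817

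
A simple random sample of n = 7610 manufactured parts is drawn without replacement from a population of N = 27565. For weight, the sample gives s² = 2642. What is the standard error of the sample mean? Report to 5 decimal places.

Under SRS without replacement, Var(ȳ) = (1 − f)·s²/n with f = n/N = 7610/27565 = 0.27607473.
Var(ȳ) = (1 − 0.27607473)·2642/7610 = 0.72392527·0.34717477 = 0.25132859.
SE(ȳ) = √(0.25132859) = 0.50133.

0.50133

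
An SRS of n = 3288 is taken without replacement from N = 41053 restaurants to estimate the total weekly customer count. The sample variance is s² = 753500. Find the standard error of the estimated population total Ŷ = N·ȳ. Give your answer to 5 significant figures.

596060

Var(Ŷ) = N²·Var(ȳ) = N²·(1 − n/N)·s²/n.
f = 3288/41053 = 0.08009159; Var(ȳ) = 0.91990841·753500/3288 = 210.81234.
Var(Ŷ) = 41053² · 210.81234 = 3.5529233 × 10^11.
SE(Ŷ) = √(3.5529233 × 10^11) = 596060.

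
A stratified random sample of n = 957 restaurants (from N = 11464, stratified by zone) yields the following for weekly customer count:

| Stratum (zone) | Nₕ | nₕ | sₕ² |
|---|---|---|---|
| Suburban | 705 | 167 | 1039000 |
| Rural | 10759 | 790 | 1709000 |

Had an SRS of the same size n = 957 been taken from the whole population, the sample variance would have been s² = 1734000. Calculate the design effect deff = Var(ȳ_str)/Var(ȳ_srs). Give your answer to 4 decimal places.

1.0739

Var(ȳ_str) = Σ Wₕ²(1−fₕ)sₕ²/nₕ with Wₕ = Nₕ/11464:
  Suburban: (705/11464)²·(1−167/705)·1039000/167 = 17.955525
  Rural: (10759/11464)²·(1−790/10759)·1709000/790 = 1765.4935
  → Var(ȳ_str) = 1783.449.
Var(ȳ_srs) = (1 − 957/11464)·1734000/957 = 1660.6561.
deff = 1783.449 / 1660.6561 = 1.0739.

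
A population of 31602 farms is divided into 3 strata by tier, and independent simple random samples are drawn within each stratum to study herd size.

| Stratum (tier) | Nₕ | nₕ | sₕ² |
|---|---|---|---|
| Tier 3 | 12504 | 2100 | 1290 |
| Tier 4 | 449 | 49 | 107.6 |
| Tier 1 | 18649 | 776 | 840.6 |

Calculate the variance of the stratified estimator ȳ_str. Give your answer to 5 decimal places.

0.44195

Var(ȳ_str) = Σₕ Wₕ²(1 − fₕ)sₕ²/nₕ with Wₕ = Nₕ/N, N = 31602.
Tier 3: Wₕ = 0.39567116; term = 0.39567116²·(1 − 0.16794626)·1290/2100 = 0.080018533.
Tier 4: Wₕ = 0.01420796; term = 0.01420796²·(1 − 0.10913140)·107.6/49 = 3.9490569 × 10^-4.
Tier 1: Wₕ = 0.59012088; term = 0.59012088²·(1 − 0.04161081)·840.6/776 = 0.36153599.
Sum = 0.44194943.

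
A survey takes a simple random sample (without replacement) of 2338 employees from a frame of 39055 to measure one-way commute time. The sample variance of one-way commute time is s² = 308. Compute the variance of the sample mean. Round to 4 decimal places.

0.1239

Under SRS without replacement, Var(ȳ) = (1 − f)·s²/n with f = n/N = 2338/39055 = 0.05986429.
Var(ȳ) = (1 − 0.05986429)·308/2338 = 0.94013571·0.13173653 = 0.12385021.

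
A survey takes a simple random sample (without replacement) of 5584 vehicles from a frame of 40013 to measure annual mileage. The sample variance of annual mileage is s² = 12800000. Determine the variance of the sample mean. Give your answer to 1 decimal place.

1972.4

Under SRS without replacement, Var(ȳ) = (1 − f)·s²/n with f = n/N = 5584/40013 = 0.13955464.
Var(ȳ) = (1 − 0.13955464)·12800000/5584 = 0.86044536·2292.2636 = 1972.3676.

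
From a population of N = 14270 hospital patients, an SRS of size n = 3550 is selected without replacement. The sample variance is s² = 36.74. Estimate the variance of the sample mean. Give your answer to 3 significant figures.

0.00777

Under SRS without replacement, Var(ȳ) = (1 − f)·s²/n with f = n/N = 3550/14270 = 0.24877365.
Var(ȳ) = (1 − 0.24877365)·36.74/3550 = 0.75122635·0.010349296 = 0.0077746637.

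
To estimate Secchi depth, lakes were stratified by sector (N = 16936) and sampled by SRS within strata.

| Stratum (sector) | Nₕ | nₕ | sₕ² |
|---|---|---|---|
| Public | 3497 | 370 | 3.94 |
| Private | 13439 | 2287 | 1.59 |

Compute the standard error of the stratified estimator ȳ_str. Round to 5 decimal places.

0.02774

Var(ȳ_str) = Σₕ Wₕ²(1 − fₕ)sₕ²/nₕ with Wₕ = Nₕ/N, N = 16936.
Public: Wₕ = 0.20648323; term = 0.20648323²·(1 − 0.10580498)·3.94/370 = 4.0597222 × 10^-4.
Private: Wₕ = 0.79351677; term = 0.79351677²·(1 − 0.17017635)·1.59/2287 = 3.6326954 × 10^-4.
Sum = 7.6924176 × 10^-4.
SE = √(7.6924176 × 10^-4) = 0.02774.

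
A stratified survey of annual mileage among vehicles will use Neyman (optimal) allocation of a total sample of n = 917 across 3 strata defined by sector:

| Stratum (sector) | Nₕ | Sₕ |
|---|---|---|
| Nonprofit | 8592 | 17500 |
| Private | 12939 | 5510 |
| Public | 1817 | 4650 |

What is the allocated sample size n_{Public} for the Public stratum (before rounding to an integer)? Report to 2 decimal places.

33.67

Neyman allocation: nₕ = n·NₕSₕ / Σⱼ NⱼSⱼ.
Σ NⱼSⱼ = 8592·17500 + 12939·5510 + 1817·4650 = 2.3010294 × 10^8.
n_{Public} = 917·1817·4650 / (2.3010294 × 10^8) = 33.67.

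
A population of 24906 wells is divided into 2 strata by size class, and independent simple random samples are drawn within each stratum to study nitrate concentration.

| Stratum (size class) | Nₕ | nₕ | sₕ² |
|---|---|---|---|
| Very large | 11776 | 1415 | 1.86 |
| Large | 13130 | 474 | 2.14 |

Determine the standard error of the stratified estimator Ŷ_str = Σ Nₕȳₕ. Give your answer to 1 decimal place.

Var(Ŷ_str) = Σₕ Nₕ²(1 − fₕ)sₕ²/nₕ.
Very large: 11776²·(1 − 1415/11776)·1.86/1415 = 160382.13.
Large: 13130²·(1 − 474/13130)·2.14/474 = 750233.8.
Sum = 910615.93.
SE = √(910615.93) = 954.3.

954.3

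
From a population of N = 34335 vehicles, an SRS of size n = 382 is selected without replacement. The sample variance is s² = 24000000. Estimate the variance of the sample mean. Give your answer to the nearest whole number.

62128

Under SRS without replacement, Var(ȳ) = (1 − f)·s²/n with f = n/N = 382/34335 = 0.01112567.
Var(ȳ) = (1 − 0.01112567)·24000000/382 = 0.98887433·62827.225 = 62128.23.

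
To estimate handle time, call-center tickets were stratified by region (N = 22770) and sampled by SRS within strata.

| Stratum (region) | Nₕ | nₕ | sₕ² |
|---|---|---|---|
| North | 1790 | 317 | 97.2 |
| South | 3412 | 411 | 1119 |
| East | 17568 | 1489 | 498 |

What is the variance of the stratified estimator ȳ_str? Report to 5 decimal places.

Var(ȳ_str) = Σₕ Wₕ²(1 − fₕ)sₕ²/nₕ with Wₕ = Nₕ/N, N = 22770.
North: Wₕ = 0.07861221; term = 0.07861221²·(1 − 0.17709497)·97.2/317 = 0.0015593253.
South: Wₕ = 0.14984629; term = 0.14984629²·(1 − 0.12045721)·1119/411 = 0.053769651.
East: Wₕ = 0.77154150; term = 0.77154150²·(1 − 0.08475638)·498/1489 = 0.18221744.
Sum = 0.23754642.

0.23755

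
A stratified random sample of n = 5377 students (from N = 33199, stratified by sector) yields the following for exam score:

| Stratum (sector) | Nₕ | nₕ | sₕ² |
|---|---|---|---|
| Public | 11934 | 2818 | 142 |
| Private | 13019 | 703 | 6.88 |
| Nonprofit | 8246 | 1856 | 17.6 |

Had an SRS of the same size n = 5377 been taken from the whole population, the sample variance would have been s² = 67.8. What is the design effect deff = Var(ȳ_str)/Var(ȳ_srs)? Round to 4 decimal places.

Var(ȳ_str) = Σ Wₕ²(1−fₕ)sₕ²/nₕ with Wₕ = Nₕ/33199:
  Public: (11934/33199)²·(1−2818/11934)·142/2818 = 0.0049737929
  Private: (13019/33199)²·(1−703/13019)·6.88/703 = 0.0014237391
  Nonprofit: (8246/33199)²·(1−1856/8246)·17.6/1856 = 4.5334505 × 10^-4
  → Var(ȳ_str) = 0.0068508771.
Var(ȳ_srs) = (1 − 5377/33199)·67.8/5377 = 0.010567031.
deff = 0.0068508771 / 0.010567031 = 0.6483.

0.6483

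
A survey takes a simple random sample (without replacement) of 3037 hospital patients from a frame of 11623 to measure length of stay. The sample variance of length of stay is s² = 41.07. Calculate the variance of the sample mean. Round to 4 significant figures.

Under SRS without replacement, Var(ȳ) = (1 − f)·s²/n with f = n/N = 3037/11623 = 0.26129227.
Var(ȳ) = (1 − 0.26129227)·41.07/3037 = 0.73870773·0.013523214 = 0.0099897026.

0.009990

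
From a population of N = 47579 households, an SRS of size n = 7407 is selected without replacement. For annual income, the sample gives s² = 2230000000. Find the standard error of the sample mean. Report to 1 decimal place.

Under SRS without replacement, Var(ȳ) = (1 − f)·s²/n with f = n/N = 7407/47579 = 0.15567793.
Var(ȳ) = (1 − 0.15567793)·2230000000/7407 = 0.84432207·301066.56 = 254197.14.
SE(ȳ) = √(254197.14) = 504.2.

504.2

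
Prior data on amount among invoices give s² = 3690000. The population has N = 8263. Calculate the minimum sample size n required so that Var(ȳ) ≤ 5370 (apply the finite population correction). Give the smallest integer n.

635

Without fpc, n₀ = s²/D = 3690000/5370 = 687.1508.
With fpc, (1 − n/N)·s²/n ≤ D requires n ≥ n₀/(1 + n₀/N) = 687.1508/(1 + 687.1508/8263) = 634.3946.
Rounding up, n = 635.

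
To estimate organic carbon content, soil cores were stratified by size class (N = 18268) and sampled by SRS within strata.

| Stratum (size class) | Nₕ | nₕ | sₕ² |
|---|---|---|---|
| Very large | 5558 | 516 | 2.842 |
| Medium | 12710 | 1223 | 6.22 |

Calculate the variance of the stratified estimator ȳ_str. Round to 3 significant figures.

0.00269

Var(ȳ_str) = Σₕ Wₕ²(1 − fₕ)sₕ²/nₕ with Wₕ = Nₕ/N, N = 18268.
Very large: Wₕ = 0.30424787; term = 0.30424787²·(1 − 0.09283915)·2.842/516 = 4.6250214 × 10^-4.
Medium: Wₕ = 0.69575213; term = 0.69575213²·(1 − 0.09622345)·6.22/1223 = 0.0022250209.
Sum = 0.002687523.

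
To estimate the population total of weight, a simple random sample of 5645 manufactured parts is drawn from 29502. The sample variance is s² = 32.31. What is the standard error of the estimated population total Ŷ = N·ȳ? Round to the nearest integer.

Var(Ŷ) = N²·Var(ȳ) = N²·(1 − n/N)·s²/n.
f = 5645/29502 = 0.19134296; Var(ȳ) = 0.80865704·32.31/5645 = 0.0046284693.
Var(Ŷ) = 29502² · 0.0046284693 = 4.0284716 × 10^6.
SE(Ŷ) = √(4.0284716 × 10^6) = 2007.

2007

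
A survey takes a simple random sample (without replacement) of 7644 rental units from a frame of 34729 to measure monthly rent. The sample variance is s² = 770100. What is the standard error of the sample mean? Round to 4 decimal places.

Under SRS without replacement, Var(ȳ) = (1 − f)·s²/n with f = n/N = 7644/34729 = 0.22010424.
Var(ȳ) = (1 − 0.22010424)·770100/7644 = 0.77989576·100.74568 = 78.571131.
SE(ȳ) = √(78.571131) = 8.8640.

8.8640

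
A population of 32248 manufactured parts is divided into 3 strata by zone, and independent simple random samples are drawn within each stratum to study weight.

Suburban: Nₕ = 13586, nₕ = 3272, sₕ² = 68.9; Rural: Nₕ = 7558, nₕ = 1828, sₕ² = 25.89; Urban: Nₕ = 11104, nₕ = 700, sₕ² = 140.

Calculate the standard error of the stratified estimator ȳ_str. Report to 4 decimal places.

0.1601

Var(ȳ_str) = Σₕ Wₕ²(1 − fₕ)sₕ²/nₕ with Wₕ = Nₕ/N, N = 32248.
Suburban: Wₕ = 0.42129744; term = 0.42129744²·(1 − 0.24083615)·68.9/3272 = 0.0028373904.
Rural: Wₕ = 0.23437112; term = 0.23437112²·(1 − 0.24186293)·25.89/1828 = 5.8980955 × 10^-4.
Urban: Wₕ = 0.34433143; term = 0.34433143²·(1 − 0.06304035)·140/700 = 0.022217962.
Sum = 0.025645162.
SE = √(0.025645162) = 0.1601.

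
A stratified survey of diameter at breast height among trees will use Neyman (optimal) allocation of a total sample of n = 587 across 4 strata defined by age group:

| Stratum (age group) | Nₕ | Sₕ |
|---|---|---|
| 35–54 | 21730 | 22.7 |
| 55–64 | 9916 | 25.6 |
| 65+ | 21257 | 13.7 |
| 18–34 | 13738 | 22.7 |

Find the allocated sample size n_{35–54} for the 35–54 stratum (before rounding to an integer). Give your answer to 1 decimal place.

214.5

Neyman allocation: nₕ = n·NₕSₕ / Σⱼ NⱼSⱼ.
Σ NⱼSⱼ = 21730·22.7 + 9916·25.6 + 21257·13.7 + 13738·22.7 = 1.3501941 × 10^6.
n_{35–54} = 587·21730·22.7 / (1.3501941 × 10^6) = 214.5.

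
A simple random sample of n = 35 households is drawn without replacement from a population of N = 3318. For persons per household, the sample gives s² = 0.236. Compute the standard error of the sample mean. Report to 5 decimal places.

Under SRS without replacement, Var(ȳ) = (1 − f)·s²/n with f = n/N = 35/3318 = 0.01054852.
Var(ȳ) = (1 − 0.01054852)·0.236/35 = 0.98945148·0.0067428571 = 0.00667173.
SE(ȳ) = √(0.00667173) = 0.08168.

0.08168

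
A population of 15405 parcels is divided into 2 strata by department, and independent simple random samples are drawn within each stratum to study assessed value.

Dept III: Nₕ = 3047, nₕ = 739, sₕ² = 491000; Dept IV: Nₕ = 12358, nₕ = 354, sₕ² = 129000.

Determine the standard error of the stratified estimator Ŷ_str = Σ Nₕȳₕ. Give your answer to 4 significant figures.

Var(Ŷ_str) = Σₕ Nₕ²(1 − fₕ)sₕ²/nₕ.
Dept III: 3047²·(1 − 739/3047)·491000/739 = 4.672457 × 10^9.
Dept IV: 12358²·(1 − 354/12358)·129000/354 = 5.4058081 × 10^10.
Sum = 5.8730538 × 10^10.
SE = √(5.8730538 × 10^10) = 242300.

242300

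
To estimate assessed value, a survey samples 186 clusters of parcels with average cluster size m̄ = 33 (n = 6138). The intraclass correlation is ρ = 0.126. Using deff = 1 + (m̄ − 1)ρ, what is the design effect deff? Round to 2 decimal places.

deff = 1 + (33 − 1)·0.126 = 1 + 4.032 = 5.032.

5.03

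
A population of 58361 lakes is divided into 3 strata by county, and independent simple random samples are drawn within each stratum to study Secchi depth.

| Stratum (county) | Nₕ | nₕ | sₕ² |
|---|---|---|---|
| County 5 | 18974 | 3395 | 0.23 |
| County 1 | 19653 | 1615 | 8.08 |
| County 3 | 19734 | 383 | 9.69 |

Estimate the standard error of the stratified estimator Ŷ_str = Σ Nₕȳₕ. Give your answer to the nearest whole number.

3385

Var(Ŷ_str) = Σₕ Nₕ²(1 − fₕ)sₕ²/nₕ.
County 5: 18974²·(1 − 3395/18974)·0.23/3395 = 20025.646.
County 1: 19653²·(1 − 1615/19653)·8.08/1615 = 1.7736016 × 10^6.
County 3: 19734²·(1 − 383/19734)·9.69/383 = 9.6614773 × 10^6.
Sum = 1.1455105 × 10^7.
SE = √(1.1455105 × 10^7) = 3385.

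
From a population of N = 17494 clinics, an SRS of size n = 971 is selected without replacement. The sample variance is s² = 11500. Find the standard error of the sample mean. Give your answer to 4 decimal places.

3.3446

Under SRS without replacement, Var(ȳ) = (1 − f)·s²/n with f = n/N = 971/17494 = 0.05550474.
Var(ȳ) = (1 − 0.05550474)·11500/971 = 0.94449526·11.84346 = 11.186092.
SE(ȳ) = √(11.186092) = 3.3446.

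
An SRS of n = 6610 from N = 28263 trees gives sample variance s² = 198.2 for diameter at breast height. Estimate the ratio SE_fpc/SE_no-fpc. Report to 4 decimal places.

f = n/N = 6610/28263 = 0.23387468.
SE_no-fpc = √(s²/n) = 0.1731614; SE_fpc = √((1−f)s²/n) = 0.15156573.
Ratio = √(1−f) = 0.87528585.

0.8753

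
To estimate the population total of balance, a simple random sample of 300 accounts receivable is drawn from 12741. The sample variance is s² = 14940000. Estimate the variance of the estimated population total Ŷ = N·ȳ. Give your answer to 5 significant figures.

Var(Ŷ) = N²·Var(ȳ) = N²·(1 − n/N)·s²/n.
f = 300/12741 = 0.02354603; Var(ȳ) = 0.97645397·14940000/300 = 48627.408.
Var(Ŷ) = 12741² · 48627.408 = 7.893837 × 10^12.

7.8938 × 10^12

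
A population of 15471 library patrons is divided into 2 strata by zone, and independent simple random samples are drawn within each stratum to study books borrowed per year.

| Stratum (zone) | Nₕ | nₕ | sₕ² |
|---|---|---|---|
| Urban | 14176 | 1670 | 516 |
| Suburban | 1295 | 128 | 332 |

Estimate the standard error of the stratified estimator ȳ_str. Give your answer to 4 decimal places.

Var(ȳ_str) = Σₕ Wₕ²(1 − fₕ)sₕ²/nₕ with Wₕ = Nₕ/N, N = 15471.
Urban: Wₕ = 0.91629500; term = 0.91629500²·(1 − 0.11780474)·516/1670 = 0.22885931.
Suburban: Wₕ = 0.08370500; term = 0.08370500²·(1 − 0.09884170)·332/128 = 0.01637691.
Sum = 0.24523622.
SE = √(0.24523622) = 0.4952.

0.4952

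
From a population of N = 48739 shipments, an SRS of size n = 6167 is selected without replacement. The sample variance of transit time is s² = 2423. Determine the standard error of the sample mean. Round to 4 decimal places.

0.5858

Under SRS without replacement, Var(ȳ) = (1 − f)·s²/n with f = n/N = 6167/48739 = 0.12653111.
Var(ȳ) = (1 − 0.12653111)·2423/6167 = 0.87346889·0.39289768 = 0.3431839.
SE(ȳ) = √(0.3431839) = 0.5858.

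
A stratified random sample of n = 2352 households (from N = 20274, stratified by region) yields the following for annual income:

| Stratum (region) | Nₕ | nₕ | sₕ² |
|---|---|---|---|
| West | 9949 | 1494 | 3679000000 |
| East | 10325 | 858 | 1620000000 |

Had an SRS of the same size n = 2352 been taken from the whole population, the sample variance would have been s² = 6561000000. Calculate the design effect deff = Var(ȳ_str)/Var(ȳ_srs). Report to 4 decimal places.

Var(ȳ_str) = Σ Wₕ²(1−fₕ)sₕ²/nₕ with Wₕ = Nₕ/20274:
  West: (9949/20274)²·(1−1494/9949)·3679000000/1494 = 503956.85
  East: (10325/20274)²·(1−858/10325)·1620000000/858 = 449005.11
  → Var(ȳ_str) = 952961.96.
Var(ȳ_srs) = (1 − 2352/20274)·6561000000/2352 = 2.4659244 × 10^6.
deff = 952961.96 / (2.4659244 × 10^6) = 0.3865.

0.3865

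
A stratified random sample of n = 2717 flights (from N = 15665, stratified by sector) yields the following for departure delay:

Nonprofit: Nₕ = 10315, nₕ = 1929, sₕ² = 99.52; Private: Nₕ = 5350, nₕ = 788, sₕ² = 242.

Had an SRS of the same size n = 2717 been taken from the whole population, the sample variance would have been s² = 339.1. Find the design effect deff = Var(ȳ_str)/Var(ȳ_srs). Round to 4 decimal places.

0.4724

Var(ȳ_str) = Σ Wₕ²(1−fₕ)sₕ²/nₕ with Wₕ = Nₕ/15665:
  Nonprofit: (10315/15665)²·(1−1929/10315)·99.52/1929 = 0.018186178
  Private: (5350/15665)²·(1−788/5350)·242/788 = 0.030544809
  → Var(ȳ_str) = 0.048730987.
Var(ȳ_srs) = (1 − 2717/15665)·339.1/2717 = 0.10315979.
deff = 0.048730987 / 0.10315979 = 0.4724.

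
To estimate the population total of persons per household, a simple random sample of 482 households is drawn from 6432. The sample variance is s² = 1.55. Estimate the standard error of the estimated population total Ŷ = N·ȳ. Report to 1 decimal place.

350.8

Var(Ŷ) = N²·Var(ȳ) = N²·(1 − n/N)·s²/n.
f = 482/6432 = 0.07493781; Var(ȳ) = 0.92506219·1.55/482 = 0.002974785.
Var(Ŷ) = 6432² · 0.002974785 = 123068.71.
SE(Ŷ) = √(123068.71) = 350.8.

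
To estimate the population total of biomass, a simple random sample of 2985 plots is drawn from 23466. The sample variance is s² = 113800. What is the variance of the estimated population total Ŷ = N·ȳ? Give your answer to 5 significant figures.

Var(Ŷ) = N²·Var(ȳ) = N²·(1 − n/N)·s²/n.
f = 2985/23466 = 0.12720532; Var(ȳ) = 0.87279468·113800/2985 = 33.274384.
Var(Ŷ) = 23466² · 33.274384 = 1.8322645 × 10^10.

1.8323 × 10^10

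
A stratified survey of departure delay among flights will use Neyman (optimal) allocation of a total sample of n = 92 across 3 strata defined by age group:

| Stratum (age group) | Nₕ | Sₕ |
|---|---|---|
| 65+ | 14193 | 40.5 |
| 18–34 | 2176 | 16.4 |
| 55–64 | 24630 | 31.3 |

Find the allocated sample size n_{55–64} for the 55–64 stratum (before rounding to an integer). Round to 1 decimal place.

Neyman allocation: nₕ = n·NₕSₕ / Σⱼ NⱼSⱼ.
Σ NⱼSⱼ = 14193·40.5 + 2176·16.4 + 24630·31.3 = 1.3814219 × 10^6.
n_{55–64} = 92·24630·31.3 / (1.3814219 × 10^6) = 51.3.

51.3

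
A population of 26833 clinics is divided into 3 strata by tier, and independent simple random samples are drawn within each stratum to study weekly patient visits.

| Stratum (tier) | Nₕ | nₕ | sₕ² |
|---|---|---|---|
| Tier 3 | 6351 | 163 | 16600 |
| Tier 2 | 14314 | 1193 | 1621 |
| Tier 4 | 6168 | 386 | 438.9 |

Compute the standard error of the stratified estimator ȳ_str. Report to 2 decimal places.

2.44

Var(ȳ_str) = Σₕ Wₕ²(1 − fₕ)sₕ²/nₕ with Wₕ = Nₕ/N, N = 26833.
Tier 3: Wₕ = 0.23668617; term = 0.23668617²·(1 − 0.02566525)·16600/163 = 5.5587154.
Tier 2: Wₕ = 0.53344762; term = 0.53344762²·(1 − 0.08334498)·1621/1193 = 0.35443129.
Tier 4: Wₕ = 0.22986621; term = 0.22986621²·(1 − 0.06258106)·438.9/386 = 0.056319951.
Sum = 5.9694666.
SE = √(5.9694666) = 2.44.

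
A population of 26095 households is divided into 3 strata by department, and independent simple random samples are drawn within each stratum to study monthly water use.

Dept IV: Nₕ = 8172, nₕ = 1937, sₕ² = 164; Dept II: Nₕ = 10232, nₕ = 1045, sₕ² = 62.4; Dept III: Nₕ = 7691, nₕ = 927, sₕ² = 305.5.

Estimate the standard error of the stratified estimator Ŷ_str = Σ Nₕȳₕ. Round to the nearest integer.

Var(Ŷ_str) = Σₕ Nₕ²(1 − fₕ)sₕ²/nₕ.
Dept IV: 8172²·(1 − 1937/8172)·164/1937 = 4.3139891 × 10^6.
Dept II: 10232²·(1 − 1045/10232)·62.4/1045 = 5.613097 × 10^6.
Dept III: 7691²·(1 − 927/7691)·305.5/927 = 1.7144226 × 10^7.
Sum = 2.7071312 × 10^7.
SE = √(2.7071312 × 10^7) = 5203.

5203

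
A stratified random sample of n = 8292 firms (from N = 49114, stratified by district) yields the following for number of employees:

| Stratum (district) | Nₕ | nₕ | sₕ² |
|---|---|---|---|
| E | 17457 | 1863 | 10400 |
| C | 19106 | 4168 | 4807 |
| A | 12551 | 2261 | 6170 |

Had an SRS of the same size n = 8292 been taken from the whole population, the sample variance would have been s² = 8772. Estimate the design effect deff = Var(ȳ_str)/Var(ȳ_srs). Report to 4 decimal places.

1.0378

Var(ȳ_str) = Σ Wₕ²(1−fₕ)sₕ²/nₕ with Wₕ = Nₕ/49114:
  E: (17457/49114)²·(1−1863/17457)·10400/1863 = 0.62999487
  C: (19106/49114)²·(1−4168/19106)·4807/4168 = 0.13645769
  A: (12551/49114)²·(1−2261/12551)·6170/2261 = 0.14610588
  → Var(ȳ_str) = 0.91255844.
Var(ȳ_srs) = (1 − 8292/49114)·8772/8292 = 0.87928224.
deff = 0.91255844 / 0.87928224 = 1.0378.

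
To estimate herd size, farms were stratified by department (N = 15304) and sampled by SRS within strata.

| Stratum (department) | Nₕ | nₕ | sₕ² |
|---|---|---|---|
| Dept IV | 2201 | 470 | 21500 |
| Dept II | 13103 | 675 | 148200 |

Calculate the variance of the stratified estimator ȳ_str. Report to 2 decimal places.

Var(ȳ_str) = Σₕ Wₕ²(1 − fₕ)sₕ²/nₕ with Wₕ = Nₕ/N, N = 15304.
Dept IV: Wₕ = 0.14381861; term = 0.14381861²·(1 − 0.21353930)·21500/470 = 0.74412826.
Dept II: Wₕ = 0.85618139; term = 0.85618139²·(1 − 0.05151492)·148200/675 = 152.65341.
Sum = 153.39754.

153.40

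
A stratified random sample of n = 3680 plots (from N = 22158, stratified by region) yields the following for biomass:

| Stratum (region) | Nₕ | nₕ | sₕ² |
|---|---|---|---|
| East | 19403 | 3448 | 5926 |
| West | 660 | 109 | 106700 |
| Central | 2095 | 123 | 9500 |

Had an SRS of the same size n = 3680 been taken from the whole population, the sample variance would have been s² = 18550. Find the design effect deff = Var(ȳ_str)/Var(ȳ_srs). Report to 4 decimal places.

Var(ȳ_str) = Σ Wₕ²(1−fₕ)sₕ²/nₕ with Wₕ = Nₕ/22158:
  East: (19403/22158)²·(1−3448/19403)·5926/3448 = 1.0836748
  West: (660/22158)²·(1−109/660)·106700/109 = 0.72505732
  Central: (2095/22158)²·(1−123/2095)·9500/123 = 0.64990266
  → Var(ȳ_str) = 2.4586348.
Var(ȳ_srs) = (1 − 3680/22158)·18550/3680 = 4.2035914.
deff = 2.4586348 / 4.2035914 = 0.5849.

0.5849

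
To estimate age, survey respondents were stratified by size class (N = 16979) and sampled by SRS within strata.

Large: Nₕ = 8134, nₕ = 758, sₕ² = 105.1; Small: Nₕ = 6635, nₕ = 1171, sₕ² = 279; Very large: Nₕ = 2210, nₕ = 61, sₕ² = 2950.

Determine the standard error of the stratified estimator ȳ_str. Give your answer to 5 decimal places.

Var(ȳ_str) = Σₕ Wₕ²(1 − fₕ)sₕ²/nₕ with Wₕ = Nₕ/N, N = 16979.
Large: Wₕ = 0.47906237; term = 0.47906237²·(1 − 0.09318908)·105.1/758 = 0.028855883.
Small: Wₕ = 0.39077684; term = 0.39077684²·(1 − 0.17648832)·279/1171 = 0.02996227.
Very large: Wₕ = 0.13016079; term = 0.13016079²·(1 − 0.02760181)·2950/61 = 0.79670337.
Sum = 0.85552152.
SE = √(0.85552152) = 0.92494.

0.92494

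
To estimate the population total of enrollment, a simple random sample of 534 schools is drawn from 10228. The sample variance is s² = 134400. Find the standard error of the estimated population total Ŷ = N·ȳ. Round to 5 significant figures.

157970

Var(Ŷ) = N²·Var(ȳ) = N²·(1 − n/N)·s²/n.
f = 534/10228 = 0.05220962; Var(ȳ) = 0.94779038·134400/534 = 238.54499.
Var(Ŷ) = 10228² · 238.54499 = 2.4954665 × 10^10.
SE(Ŷ) = √(2.4954665 × 10^10) = 157970.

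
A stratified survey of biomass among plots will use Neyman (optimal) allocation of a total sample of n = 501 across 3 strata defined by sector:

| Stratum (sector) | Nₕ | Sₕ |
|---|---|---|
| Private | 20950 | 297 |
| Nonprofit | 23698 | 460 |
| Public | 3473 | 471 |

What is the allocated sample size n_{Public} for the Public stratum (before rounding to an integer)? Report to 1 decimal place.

43.7

Neyman allocation: nₕ = n·NₕSₕ / Σⱼ NⱼSⱼ.
Σ NⱼSⱼ = 20950·297 + 23698·460 + 3473·471 = 1.8759013 × 10^7.
n_{Public} = 501·3473·471 / (1.8759013 × 10^7) = 43.7.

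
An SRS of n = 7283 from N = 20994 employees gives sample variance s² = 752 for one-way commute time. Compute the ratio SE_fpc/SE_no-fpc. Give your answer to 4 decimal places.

0.8081

f = n/N = 7283/20994 = 0.34690864.
SE_no-fpc = √(s²/n) = 0.32133184; SE_fpc = √((1−f)s²/n) = 0.25968133.
Ratio = √(1−f) = 0.80814068.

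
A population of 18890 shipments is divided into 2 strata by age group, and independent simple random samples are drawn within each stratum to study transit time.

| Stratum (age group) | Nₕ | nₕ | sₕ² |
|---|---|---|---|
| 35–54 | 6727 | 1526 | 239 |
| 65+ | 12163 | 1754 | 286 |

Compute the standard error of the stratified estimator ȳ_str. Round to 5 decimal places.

Var(ȳ_str) = Σₕ Wₕ²(1 − fₕ)sₕ²/nₕ with Wₕ = Nₕ/N, N = 18890.
35–54: Wₕ = 0.35611435; term = 0.35611435²·(1 − 0.22684703)·239/1526 = 0.01535634.
65+: Wₕ = 0.64388565; term = 0.64388565²·(1 − 0.14420784)·286/1754 = 0.057852515.
Sum = 0.073208855.
SE = √(0.073208855) = 0.27057.

0.27057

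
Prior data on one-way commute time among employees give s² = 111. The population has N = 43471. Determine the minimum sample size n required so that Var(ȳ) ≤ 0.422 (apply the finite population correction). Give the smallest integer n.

262

Without fpc, n₀ = s²/D = 111/0.422 = 263.0332.
With fpc, (1 − n/N)·s²/n ≤ D requires n ≥ n₀/(1 + n₀/N) = 263.0332/(1 + 263.0332/43471) = 261.4512.
Rounding up, n = 262.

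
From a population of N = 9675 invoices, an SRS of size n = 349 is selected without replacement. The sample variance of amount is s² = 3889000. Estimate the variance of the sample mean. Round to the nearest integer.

10741

Under SRS without replacement, Var(ȳ) = (1 − f)·s²/n with f = n/N = 349/9675 = 0.03607235.
Var(ȳ) = (1 − 0.03607235)·3889000/349 = 0.96392765·11143.266 = 10741.303.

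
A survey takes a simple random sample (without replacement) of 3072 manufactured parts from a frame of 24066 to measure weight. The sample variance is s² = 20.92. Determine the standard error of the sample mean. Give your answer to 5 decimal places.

Under SRS without replacement, Var(ȳ) = (1 − f)·s²/n with f = n/N = 3072/24066 = 0.12764897.
Var(ȳ) = (1 − 0.12764897)·20.92/3072 = 0.87235103·0.0068098958 = 0.0059406197.
SE(ȳ) = √(0.0059406197) = 0.07708.

0.07708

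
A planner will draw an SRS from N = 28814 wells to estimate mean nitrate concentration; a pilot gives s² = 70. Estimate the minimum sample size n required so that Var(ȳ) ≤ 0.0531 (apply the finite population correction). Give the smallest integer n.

1261

Without fpc, n₀ = s²/D = 70/0.0531 = 1318.2674.
With fpc, (1 − n/N)·s²/n ≤ D requires n ≥ n₀/(1 + n₀/N) = 1318.2674/(1 + 1318.2674/28814) = 1260.5940.
Rounding up, n = 1261.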